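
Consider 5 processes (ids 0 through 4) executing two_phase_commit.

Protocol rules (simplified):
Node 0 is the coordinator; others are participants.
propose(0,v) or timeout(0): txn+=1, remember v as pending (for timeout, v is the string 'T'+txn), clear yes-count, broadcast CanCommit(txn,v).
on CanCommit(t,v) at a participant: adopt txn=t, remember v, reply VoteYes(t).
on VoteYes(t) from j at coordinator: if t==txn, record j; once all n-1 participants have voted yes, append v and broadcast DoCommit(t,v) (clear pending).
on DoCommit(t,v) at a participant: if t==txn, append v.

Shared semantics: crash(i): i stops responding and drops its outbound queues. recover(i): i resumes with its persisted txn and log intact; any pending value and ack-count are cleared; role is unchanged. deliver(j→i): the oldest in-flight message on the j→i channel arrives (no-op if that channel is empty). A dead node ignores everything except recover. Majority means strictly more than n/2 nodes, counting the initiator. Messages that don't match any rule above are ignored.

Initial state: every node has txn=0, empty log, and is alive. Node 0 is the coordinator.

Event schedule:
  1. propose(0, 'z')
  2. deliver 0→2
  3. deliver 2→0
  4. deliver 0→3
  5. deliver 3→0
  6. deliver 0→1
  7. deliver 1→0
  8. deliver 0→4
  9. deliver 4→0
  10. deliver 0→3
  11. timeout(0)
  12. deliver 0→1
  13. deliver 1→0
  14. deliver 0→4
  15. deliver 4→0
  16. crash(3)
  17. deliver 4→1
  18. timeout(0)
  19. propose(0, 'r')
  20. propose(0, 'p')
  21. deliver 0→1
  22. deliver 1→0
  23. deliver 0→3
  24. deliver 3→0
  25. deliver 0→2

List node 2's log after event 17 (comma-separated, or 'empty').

empty

step 1 propose(0,'z'): 0={coor,t=1,log=-}
step 2 deliver 0→2: 2={part,t=1,log=-}
step 3 deliver 2→0: —
step 4 deliver 0→3: 3={part,t=1,log=-}
step 5 deliver 3→0: —
step 6 deliver 0→1: 1={part,t=1,log=-}
step 7 deliver 1→0: —
step 8 deliver 0→4: 4={part,t=1,log=-}
step 9 deliver 4→0: 0={coor,t=1,log=z}
step 10 deliver 0→3: 3={part,t=1,log=z}
step 11 timeout(0): 0={coor,t=2,log=z}
step 12 deliver 0→1: 1={part,t=1,log=z}
step 13 deliver 1→0: —
step 14 deliver 0→4: 4={part,t=1,log=z}
step 15 deliver 4→0: —
step 16 crash(3): 3={✗part,t=1,log=z}
step 17 deliver 4→1: —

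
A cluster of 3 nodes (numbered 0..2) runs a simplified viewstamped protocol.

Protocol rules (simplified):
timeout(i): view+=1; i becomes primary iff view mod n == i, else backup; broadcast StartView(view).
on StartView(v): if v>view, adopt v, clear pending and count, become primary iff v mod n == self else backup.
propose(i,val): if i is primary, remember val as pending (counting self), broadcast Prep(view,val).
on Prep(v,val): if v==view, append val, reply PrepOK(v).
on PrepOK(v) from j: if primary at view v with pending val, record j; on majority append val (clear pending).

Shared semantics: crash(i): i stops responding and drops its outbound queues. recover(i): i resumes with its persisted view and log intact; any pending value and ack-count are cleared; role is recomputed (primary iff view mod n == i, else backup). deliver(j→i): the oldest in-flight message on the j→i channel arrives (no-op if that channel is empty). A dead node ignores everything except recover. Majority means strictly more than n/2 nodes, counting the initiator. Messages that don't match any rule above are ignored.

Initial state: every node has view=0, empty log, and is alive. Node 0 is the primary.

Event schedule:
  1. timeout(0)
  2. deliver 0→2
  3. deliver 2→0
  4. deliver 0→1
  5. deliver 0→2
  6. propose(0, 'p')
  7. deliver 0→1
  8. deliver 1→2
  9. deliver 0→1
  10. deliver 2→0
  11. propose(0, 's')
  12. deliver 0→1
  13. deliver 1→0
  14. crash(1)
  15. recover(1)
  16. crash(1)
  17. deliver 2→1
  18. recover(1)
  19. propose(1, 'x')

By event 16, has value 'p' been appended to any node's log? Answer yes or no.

no

1. timeout(0):  <0:back v1 ->
2. deliver 0→2:  <2:back v1 ->
3. deliver 2→0:  nop
4. deliver 0→1:  <1:prim v1 ->
5. deliver 0→2:  nop
6. propose(0,'p'):  nop
7. deliver 0→1:  nop
8. deliver 1→2:  nop
9. deliver 0→1:  nop
10. deliver 2→0:  nop
11. propose(0,'s'):  nop
12. deliver 0→1:  nop
13. deliver 1→0:  nop
14. crash(1):  <1:✗prim v1 ->
15. recover(1):  <1:prim v1 ->
16. crash(1):  <1:✗prim v1 ->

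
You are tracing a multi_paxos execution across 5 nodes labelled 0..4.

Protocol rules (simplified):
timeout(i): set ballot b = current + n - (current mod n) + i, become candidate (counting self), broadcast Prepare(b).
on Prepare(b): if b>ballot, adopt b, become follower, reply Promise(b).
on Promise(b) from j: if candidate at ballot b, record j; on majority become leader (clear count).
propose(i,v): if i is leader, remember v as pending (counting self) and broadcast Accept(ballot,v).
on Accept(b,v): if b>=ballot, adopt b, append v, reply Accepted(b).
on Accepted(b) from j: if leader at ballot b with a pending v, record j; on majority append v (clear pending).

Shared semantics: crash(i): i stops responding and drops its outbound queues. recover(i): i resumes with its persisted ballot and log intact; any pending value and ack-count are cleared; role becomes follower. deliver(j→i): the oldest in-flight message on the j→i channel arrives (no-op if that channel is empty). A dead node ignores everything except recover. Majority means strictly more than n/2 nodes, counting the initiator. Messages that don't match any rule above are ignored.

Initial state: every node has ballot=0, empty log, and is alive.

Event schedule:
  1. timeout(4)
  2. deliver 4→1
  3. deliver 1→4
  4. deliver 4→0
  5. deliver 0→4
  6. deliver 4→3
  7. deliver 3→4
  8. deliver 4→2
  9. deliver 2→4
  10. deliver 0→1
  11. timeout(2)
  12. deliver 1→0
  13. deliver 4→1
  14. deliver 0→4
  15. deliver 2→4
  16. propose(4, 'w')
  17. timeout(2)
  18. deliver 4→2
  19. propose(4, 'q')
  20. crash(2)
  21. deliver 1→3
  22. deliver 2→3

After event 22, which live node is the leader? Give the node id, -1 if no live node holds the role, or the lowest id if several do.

-1

after 1 — timeout(4): n4:cand/b9/[-]
after 2 — deliver 4→1: n1:foll/b9/[-]
after 3 — deliver 1→4: ·
after 4 — deliver 4→0: n0:foll/b9/[-]
after 5 — deliver 0→4: n4:lead/b9/[-]
after 6 — deliver 4→3: n3:foll/b9/[-]
after 7 — deliver 3→4: ·
after 8 — deliver 4→2: n2:foll/b9/[-]
after 9 — deliver 2→4: ·
after 10 — deliver 0→1: ·
after 11 — timeout(2): n2:cand/b12/[-]
after 12 — deliver 1→0: ·
after 13 — deliver 4→1: ·
after 14 — deliver 0→4: ·
after 15 — deliver 2→4: n4:foll/b12/[-]
after 16 — propose(4,'w'): ·
after 17 — timeout(2): n2:cand/b17/[-]
after 18 — deliver 4→2: ·
after 19 — propose(4,'q'): ·
after 20 — crash(2): n2:✗cand/b17/[-]
after 21 — deliver 1→3: ·
after 22 — deliver 2→3: ·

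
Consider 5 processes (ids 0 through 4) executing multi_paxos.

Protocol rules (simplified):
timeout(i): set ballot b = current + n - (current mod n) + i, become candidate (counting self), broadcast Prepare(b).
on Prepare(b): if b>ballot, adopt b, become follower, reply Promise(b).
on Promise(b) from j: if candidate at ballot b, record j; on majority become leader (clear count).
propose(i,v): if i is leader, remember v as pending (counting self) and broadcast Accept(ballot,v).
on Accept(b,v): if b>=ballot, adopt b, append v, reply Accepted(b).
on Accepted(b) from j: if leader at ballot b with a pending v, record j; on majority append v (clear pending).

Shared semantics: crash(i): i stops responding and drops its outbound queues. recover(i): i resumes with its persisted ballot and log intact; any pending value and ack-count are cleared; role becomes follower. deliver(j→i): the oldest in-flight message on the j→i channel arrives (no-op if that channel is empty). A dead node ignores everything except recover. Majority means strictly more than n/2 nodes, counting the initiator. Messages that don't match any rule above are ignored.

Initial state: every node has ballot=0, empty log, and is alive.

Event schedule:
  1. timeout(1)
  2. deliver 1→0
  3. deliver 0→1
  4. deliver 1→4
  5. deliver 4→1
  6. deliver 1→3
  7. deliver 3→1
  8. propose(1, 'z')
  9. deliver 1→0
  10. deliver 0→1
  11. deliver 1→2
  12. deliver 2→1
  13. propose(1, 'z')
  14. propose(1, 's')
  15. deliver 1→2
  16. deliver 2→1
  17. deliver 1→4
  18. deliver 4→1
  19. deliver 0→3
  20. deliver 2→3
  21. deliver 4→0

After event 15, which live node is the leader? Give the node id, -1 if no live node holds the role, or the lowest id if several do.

after 1 — timeout(1): n1:cand/b6/[-]
after 2 — deliver 1→0: n0:foll/b6/[-]
after 3 — deliver 0→1: ·
after 4 — deliver 1→4: n4:foll/b6/[-]
after 5 — deliver 4→1: n1:lead/b6/[-]
after 6 — deliver 1→3: n3:foll/b6/[-]
after 7 — deliver 3→1: ·
after 8 — propose(1,'z'): ·
after 9 — deliver 1→0: n0:foll/b6/[z]
after 10 — deliver 0→1: ·
after 11 — deliver 1→2: n2:foll/b6/[-]
after 12 — deliver 2→1: ·
after 13 — propose(1,'z'): ·
after 14 — propose(1,'s'): ·
after 15 — deliver 1→2: n2:foll/b6/[z]

1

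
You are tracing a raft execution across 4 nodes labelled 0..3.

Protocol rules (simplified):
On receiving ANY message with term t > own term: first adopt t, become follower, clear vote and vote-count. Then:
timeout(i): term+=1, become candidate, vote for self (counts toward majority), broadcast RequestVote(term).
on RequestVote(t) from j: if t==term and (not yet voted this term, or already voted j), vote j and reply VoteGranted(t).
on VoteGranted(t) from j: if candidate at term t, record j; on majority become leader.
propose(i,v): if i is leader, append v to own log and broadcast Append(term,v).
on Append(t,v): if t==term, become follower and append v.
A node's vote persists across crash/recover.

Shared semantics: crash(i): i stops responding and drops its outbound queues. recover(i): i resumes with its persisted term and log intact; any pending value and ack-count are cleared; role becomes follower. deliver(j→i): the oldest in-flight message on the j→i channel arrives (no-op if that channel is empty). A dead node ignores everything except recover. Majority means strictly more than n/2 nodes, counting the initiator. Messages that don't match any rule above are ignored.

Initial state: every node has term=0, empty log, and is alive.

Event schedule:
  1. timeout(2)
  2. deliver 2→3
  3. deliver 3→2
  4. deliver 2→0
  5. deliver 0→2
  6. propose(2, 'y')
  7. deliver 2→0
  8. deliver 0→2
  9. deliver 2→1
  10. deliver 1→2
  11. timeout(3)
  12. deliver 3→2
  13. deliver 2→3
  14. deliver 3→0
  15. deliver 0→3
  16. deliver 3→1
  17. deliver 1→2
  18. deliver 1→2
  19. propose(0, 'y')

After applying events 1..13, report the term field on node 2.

2

after 1 — timeout(2): n2:cand/t1/[-]
after 2 — deliver 2→3: n3:foll/t1/[-]
after 3 — deliver 3→2: ·
after 4 — deliver 2→0: n0:foll/t1/[-]
after 5 — deliver 0→2: n2:lead/t1/[-]
after 6 — propose(2,'y'): n2:lead/t1/[y]
after 7 — deliver 2→0: n0:foll/t1/[y]
after 8 — deliver 0→2: ·
after 9 — deliver 2→1: n1:foll/t1/[-]
after 10 — deliver 1→2: ·
after 11 — timeout(3): n3:cand/t2/[-]
after 12 — deliver 3→2: n2:foll/t2/[y]
after 13 — deliver 2→3: ·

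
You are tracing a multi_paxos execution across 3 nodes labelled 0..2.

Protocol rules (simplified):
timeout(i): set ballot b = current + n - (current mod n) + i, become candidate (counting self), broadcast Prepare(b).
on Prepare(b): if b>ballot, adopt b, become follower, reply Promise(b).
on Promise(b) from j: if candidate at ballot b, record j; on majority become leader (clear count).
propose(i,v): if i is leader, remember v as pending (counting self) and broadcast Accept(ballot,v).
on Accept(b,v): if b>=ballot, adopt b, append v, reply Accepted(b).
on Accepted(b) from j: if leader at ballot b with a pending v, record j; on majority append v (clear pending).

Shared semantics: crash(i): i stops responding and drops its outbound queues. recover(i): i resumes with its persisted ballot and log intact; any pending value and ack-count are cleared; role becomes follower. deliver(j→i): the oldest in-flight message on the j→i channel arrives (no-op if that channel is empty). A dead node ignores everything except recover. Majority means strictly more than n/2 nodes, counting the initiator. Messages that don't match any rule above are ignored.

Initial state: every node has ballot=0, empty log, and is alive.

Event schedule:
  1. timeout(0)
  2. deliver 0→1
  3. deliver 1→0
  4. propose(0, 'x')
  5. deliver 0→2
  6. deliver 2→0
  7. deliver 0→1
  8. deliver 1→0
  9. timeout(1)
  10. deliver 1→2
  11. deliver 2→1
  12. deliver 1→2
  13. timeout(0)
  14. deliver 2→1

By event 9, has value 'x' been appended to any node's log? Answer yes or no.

1. timeout(0):  <0:cand b3 ->
2. deliver 0→1:  <1:foll b3 ->
3. deliver 1→0:  <0:lead b3 ->
4. propose(0,'x'):  nop
5. deliver 0→2:  <2:foll b3 ->
6. deliver 2→0:  nop
7. deliver 0→1:  <1:foll b3 x>
8. deliver 1→0:  <0:lead b3 x>
9. timeout(1):  <1:cand b7 x>

yes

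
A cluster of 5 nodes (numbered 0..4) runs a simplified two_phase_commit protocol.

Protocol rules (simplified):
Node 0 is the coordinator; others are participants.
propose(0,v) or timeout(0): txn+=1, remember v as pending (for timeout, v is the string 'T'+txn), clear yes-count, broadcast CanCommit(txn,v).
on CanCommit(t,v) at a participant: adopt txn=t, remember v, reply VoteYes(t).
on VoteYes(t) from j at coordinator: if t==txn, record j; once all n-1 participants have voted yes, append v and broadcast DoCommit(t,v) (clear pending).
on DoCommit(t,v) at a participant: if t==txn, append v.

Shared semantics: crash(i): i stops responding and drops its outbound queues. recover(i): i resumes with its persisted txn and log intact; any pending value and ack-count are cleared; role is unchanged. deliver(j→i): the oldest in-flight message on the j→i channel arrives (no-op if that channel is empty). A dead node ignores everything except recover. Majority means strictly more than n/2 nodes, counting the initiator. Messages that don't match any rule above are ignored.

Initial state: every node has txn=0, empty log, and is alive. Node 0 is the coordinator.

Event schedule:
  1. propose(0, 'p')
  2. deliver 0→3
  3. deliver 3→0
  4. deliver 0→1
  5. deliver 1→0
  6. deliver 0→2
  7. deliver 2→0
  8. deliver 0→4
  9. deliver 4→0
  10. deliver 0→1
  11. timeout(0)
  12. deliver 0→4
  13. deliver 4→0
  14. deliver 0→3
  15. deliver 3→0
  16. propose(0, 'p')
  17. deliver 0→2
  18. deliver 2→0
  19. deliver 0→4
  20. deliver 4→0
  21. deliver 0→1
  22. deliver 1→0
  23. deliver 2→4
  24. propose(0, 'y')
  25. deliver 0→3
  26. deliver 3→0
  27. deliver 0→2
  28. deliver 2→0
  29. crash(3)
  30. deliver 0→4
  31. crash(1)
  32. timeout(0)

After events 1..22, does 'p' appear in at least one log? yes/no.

yes

[1] propose(0,'p') → N0(coor t1 [-])
[2] deliver 0→3 → N3(part t1 [-])
[3] deliver 3→0 → ∅
[4] deliver 0→1 → N1(part t1 [-])
[5] deliver 1→0 → ∅
[6] deliver 0→2 → N2(part t1 [-])
[7] deliver 2→0 → ∅
[8] deliver 0→4 → N4(part t1 [-])
[9] deliver 4→0 → N0(coor t1 [p])
[10] deliver 0→1 → N1(part t1 [p])
[11] timeout(0) → N0(coor t2 [p])
[12] deliver 0→4 → N4(part t1 [p])
[13] deliver 4→0 → ∅
[14] deliver 0→3 → N3(part t1 [p])
[15] deliver 3→0 → ∅
[16] propose(0,'p') → N0(coor t3 [p])
[17] deliver 0→2 → N2(part t1 [p])
[18] deliver 2→0 → ∅
[19] deliver 0→4 → N4(part t2 [p])
[20] deliver 4→0 → ∅
[21] deliver 0→1 → N1(part t2 [p])
[22] deliver 1→0 → ∅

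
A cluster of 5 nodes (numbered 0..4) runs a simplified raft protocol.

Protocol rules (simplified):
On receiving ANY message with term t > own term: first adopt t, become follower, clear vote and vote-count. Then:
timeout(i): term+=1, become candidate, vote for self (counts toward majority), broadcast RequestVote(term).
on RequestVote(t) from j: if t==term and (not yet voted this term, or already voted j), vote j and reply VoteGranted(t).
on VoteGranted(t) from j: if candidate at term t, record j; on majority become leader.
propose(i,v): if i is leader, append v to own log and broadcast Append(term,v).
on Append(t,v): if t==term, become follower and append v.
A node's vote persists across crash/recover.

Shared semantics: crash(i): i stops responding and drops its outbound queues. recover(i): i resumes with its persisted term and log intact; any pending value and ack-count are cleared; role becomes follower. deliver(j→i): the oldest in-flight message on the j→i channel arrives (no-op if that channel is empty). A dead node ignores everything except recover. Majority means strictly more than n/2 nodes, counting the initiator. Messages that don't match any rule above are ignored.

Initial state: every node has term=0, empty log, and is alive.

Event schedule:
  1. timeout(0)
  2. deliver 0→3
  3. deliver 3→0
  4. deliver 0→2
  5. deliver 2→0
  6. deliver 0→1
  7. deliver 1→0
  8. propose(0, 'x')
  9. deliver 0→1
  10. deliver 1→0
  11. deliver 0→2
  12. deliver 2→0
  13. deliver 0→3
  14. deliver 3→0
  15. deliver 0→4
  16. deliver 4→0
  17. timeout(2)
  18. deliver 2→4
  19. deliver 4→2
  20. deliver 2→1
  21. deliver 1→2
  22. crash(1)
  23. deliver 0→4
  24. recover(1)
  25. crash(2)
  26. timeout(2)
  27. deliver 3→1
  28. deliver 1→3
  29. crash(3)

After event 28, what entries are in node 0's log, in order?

[1] timeout(0) → N0(cand t1 [-])
[2] deliver 0→3 → N3(foll t1 [-])
[3] deliver 3→0 → ∅
[4] deliver 0→2 → N2(foll t1 [-])
[5] deliver 2→0 → N0(lead t1 [-])
[6] deliver 0→1 → N1(foll t1 [-])
[7] deliver 1→0 → ∅
[8] propose(0,'x') → N0(lead t1 [x])
[9] deliver 0→1 → N1(foll t1 [x])
[10] deliver 1→0 → ∅
[11] deliver 0→2 → N2(foll t1 [x])
[12] deliver 2→0 → ∅
[13] deliver 0→3 → N3(foll t1 [x])
[14] deliver 3→0 → ∅
[15] deliver 0→4 → N4(foll t1 [-])
[16] deliver 4→0 → ∅
[17] timeout(2) → N2(cand t2 [x])
[18] deliver 2→4 → N4(foll t2 [-])
[19] deliver 4→2 → ∅
[20] deliver 2→1 → N1(foll t2 [x])
[21] deliver 1→2 → N2(lead t2 [x])
[22] crash(1) → N1(✗foll t2 [x])
[23] deliver 0→4 → ∅
[24] recover(1) → N1(foll t2 [x])
[25] crash(2) → N2(✗lead t2 [x])
[26] timeout(2) → ∅
[27] deliver 3→1 → ∅
[28] deliver 1→3 → ∅

x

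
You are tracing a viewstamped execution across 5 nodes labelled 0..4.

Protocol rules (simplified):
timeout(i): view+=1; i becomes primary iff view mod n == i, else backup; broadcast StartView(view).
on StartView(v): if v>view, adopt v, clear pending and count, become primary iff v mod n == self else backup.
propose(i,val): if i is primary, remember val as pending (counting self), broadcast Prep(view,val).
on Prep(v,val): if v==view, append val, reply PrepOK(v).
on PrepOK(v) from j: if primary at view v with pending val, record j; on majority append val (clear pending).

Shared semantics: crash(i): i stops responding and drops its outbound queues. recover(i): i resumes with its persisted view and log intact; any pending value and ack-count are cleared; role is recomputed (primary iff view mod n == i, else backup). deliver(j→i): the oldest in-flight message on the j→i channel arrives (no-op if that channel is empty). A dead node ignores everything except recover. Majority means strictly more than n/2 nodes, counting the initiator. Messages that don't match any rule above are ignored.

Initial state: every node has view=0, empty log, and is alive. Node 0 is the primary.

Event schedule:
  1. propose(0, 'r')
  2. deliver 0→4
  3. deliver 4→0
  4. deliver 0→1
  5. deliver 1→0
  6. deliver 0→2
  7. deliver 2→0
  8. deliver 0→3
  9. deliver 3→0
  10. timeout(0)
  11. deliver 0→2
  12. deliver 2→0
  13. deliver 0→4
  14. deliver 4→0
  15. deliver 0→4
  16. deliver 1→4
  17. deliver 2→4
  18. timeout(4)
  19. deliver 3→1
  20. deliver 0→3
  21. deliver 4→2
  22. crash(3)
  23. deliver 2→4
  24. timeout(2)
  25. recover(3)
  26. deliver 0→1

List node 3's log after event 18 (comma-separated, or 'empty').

r

1. propose(0,'r'):  nop
2. deliver 0→4:  <4:back v0 r>
3. deliver 4→0:  nop
4. deliver 0→1:  <1:back v0 r>
5. deliver 1→0:  <0:prim v0 r>
6. deliver 0→2:  <2:back v0 r>
7. deliver 2→0:  nop
8. deliver 0→3:  <3:back v0 r>
9. deliver 3→0:  nop
10. timeout(0):  <0:back v1 r>
11. deliver 0→2:  <2:back v1 r>
12. deliver 2→0:  nop
13. deliver 0→4:  <4:back v1 r>
14. deliver 4→0:  nop
15. deliver 0→4:  nop
16. deliver 1→4:  nop
17. deliver 2→4:  nop
18. timeout(4):  <4:back v2 r>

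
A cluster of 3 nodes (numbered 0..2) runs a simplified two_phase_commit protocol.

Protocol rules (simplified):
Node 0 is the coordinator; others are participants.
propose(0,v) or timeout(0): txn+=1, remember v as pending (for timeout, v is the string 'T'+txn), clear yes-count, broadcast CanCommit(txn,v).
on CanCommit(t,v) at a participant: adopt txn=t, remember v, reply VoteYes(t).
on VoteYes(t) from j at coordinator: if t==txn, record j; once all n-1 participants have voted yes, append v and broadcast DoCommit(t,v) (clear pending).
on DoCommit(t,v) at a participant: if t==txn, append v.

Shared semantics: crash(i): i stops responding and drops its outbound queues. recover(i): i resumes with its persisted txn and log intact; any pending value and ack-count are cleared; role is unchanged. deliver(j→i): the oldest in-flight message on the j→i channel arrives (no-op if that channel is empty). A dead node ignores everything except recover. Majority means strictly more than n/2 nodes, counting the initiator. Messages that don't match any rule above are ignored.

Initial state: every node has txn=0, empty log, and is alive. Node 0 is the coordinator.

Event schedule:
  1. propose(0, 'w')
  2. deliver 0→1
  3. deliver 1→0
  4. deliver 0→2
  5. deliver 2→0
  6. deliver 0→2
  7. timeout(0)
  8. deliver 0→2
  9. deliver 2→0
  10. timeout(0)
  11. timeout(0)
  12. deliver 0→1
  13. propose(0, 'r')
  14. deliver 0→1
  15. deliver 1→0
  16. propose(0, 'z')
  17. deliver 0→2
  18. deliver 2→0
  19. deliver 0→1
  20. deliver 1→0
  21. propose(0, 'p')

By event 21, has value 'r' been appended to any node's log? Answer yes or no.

no

step 1 propose(0,'w'): 0={coor,t=1,log=-}
step 2 deliver 0→1: 1={part,t=1,log=-}
step 3 deliver 1→0: —
step 4 deliver 0→2: 2={part,t=1,log=-}
step 5 deliver 2→0: 0={coor,t=1,log=w}
step 6 deliver 0→2: 2={part,t=1,log=w}
step 7 timeout(0): 0={coor,t=2,log=w}
step 8 deliver 0→2: 2={part,t=2,log=w}
step 9 deliver 2→0: —
step 10 timeout(0): 0={coor,t=3,log=w}
step 11 timeout(0): 0={coor,t=4,log=w}
step 12 deliver 0→1: 1={part,t=1,log=w}
step 13 propose(0,'r'): 0={coor,t=5,log=w}
step 14 deliver 0→1: 1={part,t=2,log=w}
step 15 deliver 1→0: —
step 16 propose(0,'z'): 0={coor,t=6,log=w}
step 17 deliver 0→2: 2={part,t=3,log=w}
step 18 deliver 2→0: —
step 19 deliver 0→1: 1={part,t=3,log=w}
step 20 deliver 1→0: —
step 21 propose(0,'p'): 0={coor,t=7,log=w}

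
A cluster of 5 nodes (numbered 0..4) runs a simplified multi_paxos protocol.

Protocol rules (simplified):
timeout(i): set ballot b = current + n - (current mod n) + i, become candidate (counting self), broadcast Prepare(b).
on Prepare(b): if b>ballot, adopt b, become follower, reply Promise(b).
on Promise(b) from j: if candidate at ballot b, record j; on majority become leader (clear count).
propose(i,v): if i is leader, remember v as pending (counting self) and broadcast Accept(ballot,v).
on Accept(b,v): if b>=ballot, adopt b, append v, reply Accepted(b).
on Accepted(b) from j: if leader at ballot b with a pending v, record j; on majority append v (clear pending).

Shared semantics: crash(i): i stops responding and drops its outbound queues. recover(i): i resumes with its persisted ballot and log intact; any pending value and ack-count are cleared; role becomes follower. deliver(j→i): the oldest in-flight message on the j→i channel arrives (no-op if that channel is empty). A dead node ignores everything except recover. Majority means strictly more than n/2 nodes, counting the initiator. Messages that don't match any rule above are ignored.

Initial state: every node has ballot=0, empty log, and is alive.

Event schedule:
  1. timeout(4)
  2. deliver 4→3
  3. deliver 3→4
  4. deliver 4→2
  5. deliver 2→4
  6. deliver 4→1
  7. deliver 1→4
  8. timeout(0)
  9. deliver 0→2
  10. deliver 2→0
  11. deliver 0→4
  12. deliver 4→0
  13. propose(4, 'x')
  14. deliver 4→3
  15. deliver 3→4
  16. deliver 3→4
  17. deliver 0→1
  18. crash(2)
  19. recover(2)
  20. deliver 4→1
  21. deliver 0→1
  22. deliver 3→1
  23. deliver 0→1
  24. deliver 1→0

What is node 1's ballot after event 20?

e1 timeout(4): 4[cand,b=9,-]
e2 deliver 4→3: 3[foll,b=9,-]
e3 deliver 3→4: ·
e4 deliver 4→2: 2[foll,b=9,-]
e5 deliver 2→4: 4[lead,b=9,-]
e6 deliver 4→1: 1[foll,b=9,-]
e7 deliver 1→4: ·
e8 timeout(0): 0[cand,b=5,-]
e9 deliver 0→2: ·
e10 deliver 2→0: ·
e11 deliver 0→4: ·
e12 deliver 4→0: 0[foll,b=9,-]
e13 propose(4,'x'): ·
e14 deliver 4→3: 3[foll,b=9,x]
e15 deliver 3→4: ·
e16 deliver 3→4: ·
e17 deliver 0→1: ·
e18 crash(2): 2[✗foll,b=9,-]
e19 recover(2): 2[foll,b=9,-]
e20 deliver 4→1: 1[foll,b=9,x]

9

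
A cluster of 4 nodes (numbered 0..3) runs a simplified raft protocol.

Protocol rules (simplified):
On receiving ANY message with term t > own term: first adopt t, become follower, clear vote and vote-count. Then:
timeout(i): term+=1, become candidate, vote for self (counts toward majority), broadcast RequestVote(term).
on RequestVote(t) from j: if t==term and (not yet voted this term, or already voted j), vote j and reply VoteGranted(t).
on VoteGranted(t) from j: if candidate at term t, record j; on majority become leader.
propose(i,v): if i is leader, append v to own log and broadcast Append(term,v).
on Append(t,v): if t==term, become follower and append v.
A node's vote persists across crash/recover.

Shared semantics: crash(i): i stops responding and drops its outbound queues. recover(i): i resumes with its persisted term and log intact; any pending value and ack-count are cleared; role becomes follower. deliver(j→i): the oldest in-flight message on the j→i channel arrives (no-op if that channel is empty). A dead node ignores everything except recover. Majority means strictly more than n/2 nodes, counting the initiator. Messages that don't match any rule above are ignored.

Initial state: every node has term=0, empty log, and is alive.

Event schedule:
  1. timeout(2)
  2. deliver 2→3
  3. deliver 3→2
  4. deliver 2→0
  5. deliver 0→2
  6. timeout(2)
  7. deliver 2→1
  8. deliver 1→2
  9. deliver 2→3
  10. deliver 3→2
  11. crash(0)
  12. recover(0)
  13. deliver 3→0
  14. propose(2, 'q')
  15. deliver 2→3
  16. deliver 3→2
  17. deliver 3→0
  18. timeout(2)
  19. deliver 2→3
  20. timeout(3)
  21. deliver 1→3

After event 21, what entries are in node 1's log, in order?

empty

after 1 — timeout(2): n2:cand/t1/[-]
after 2 — deliver 2→3: n3:foll/t1/[-]
after 3 — deliver 3→2: ·
after 4 — deliver 2→0: n0:foll/t1/[-]
after 5 — deliver 0→2: n2:lead/t1/[-]
after 6 — timeout(2): n2:cand/t2/[-]
after 7 — deliver 2→1: n1:foll/t1/[-]
after 8 — deliver 1→2: ·
after 9 — deliver 2→3: n3:foll/t2/[-]
after 10 — deliver 3→2: ·
after 11 — crash(0): n0:✗foll/t1/[-]
after 12 — recover(0): n0:foll/t1/[-]
after 13 — deliver 3→0: ·
after 14 — propose(2,'q'): ·
after 15 — deliver 2→3: ·
after 16 — deliver 3→2: ·
after 17 — deliver 3→0: ·
after 18 — timeout(2): n2:cand/t3/[-]
after 19 — deliver 2→3: n3:foll/t3/[-]
after 20 — timeout(3): n3:cand/t4/[-]
after 21 — deliver 1→3: ·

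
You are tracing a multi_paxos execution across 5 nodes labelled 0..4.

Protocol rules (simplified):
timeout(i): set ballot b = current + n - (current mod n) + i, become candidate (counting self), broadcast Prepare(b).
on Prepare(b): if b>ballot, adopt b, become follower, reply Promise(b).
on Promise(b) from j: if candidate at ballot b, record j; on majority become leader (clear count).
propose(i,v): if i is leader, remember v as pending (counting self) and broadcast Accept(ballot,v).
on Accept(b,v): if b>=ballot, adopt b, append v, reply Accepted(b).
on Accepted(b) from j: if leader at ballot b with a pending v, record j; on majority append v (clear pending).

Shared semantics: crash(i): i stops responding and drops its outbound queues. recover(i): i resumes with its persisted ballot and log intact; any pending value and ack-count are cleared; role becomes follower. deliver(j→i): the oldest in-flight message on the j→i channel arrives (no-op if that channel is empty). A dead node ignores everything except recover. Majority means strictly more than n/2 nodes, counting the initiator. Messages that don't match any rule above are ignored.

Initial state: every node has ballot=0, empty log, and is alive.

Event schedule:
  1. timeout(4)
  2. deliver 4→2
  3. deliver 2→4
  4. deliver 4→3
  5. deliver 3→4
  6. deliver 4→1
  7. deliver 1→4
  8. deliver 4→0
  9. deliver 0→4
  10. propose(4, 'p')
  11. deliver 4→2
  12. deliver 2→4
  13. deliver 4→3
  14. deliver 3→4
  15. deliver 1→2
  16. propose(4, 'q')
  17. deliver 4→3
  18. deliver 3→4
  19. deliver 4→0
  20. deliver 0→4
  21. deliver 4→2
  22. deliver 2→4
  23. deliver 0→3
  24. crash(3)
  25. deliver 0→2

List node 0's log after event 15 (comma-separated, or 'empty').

e1 timeout(4): 4[cand,b=9,-]
e2 deliver 4→2: 2[foll,b=9,-]
e3 deliver 2→4: ·
e4 deliver 4→3: 3[foll,b=9,-]
e5 deliver 3→4: 4[lead,b=9,-]
e6 deliver 4→1: 1[foll,b=9,-]
e7 deliver 1→4: ·
e8 deliver 4→0: 0[foll,b=9,-]
e9 deliver 0→4: ·
e10 propose(4,'p'): ·
e11 deliver 4→2: 2[foll,b=9,p]
e12 deliver 2→4: ·
e13 deliver 4→3: 3[foll,b=9,p]
e14 deliver 3→4: 4[lead,b=9,p]
e15 deliver 1→2: ·

empty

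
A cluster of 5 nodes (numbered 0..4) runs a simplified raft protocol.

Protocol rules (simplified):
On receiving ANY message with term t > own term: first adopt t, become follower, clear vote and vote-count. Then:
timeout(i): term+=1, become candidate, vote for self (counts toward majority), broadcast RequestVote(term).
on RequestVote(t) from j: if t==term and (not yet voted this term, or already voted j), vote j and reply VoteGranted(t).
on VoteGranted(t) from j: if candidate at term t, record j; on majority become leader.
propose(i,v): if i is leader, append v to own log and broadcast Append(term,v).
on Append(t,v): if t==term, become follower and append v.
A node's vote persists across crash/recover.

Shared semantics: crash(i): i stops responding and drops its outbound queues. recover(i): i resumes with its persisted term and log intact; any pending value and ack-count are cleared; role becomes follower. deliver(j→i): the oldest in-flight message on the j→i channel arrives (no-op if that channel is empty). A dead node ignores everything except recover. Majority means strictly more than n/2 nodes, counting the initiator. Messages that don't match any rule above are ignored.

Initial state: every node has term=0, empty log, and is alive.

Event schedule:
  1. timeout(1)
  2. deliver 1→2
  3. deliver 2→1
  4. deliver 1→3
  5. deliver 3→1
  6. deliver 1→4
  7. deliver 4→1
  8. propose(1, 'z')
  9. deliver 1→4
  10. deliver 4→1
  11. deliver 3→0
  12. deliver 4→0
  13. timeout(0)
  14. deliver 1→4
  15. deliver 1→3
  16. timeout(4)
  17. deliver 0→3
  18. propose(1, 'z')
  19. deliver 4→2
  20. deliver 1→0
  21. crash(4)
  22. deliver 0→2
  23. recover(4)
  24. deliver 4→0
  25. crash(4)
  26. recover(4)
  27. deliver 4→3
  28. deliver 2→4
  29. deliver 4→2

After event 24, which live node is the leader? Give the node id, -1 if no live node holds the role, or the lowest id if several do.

step 1 timeout(1): 1={cand,t=1,log=-}
step 2 deliver 1→2: 2={foll,t=1,log=-}
step 3 deliver 2→1: —
step 4 deliver 1→3: 3={foll,t=1,log=-}
step 5 deliver 3→1: 1={lead,t=1,log=-}
step 6 deliver 1→4: 4={foll,t=1,log=-}
step 7 deliver 4→1: —
step 8 propose(1,'z'): 1={lead,t=1,log=z}
step 9 deliver 1→4: 4={foll,t=1,log=z}
step 10 deliver 4→1: —
step 11 deliver 3→0: —
step 12 deliver 4→0: —
step 13 timeout(0): 0={cand,t=1,log=-}
step 14 deliver 1→4: —
step 15 deliver 1→3: 3={foll,t=1,log=z}
step 16 timeout(4): 4={cand,t=2,log=z}
step 17 deliver 0→3: —
step 18 propose(1,'z'): 1={lead,t=1,log=z,z}
step 19 deliver 4→2: 2={foll,t=2,log=-}
step 20 deliver 1→0: —
step 21 crash(4): 4={✗cand,t=2,log=z}
step 22 deliver 0→2: —
step 23 recover(4): 4={foll,t=2,log=z}
step 24 deliver 4→0: —

1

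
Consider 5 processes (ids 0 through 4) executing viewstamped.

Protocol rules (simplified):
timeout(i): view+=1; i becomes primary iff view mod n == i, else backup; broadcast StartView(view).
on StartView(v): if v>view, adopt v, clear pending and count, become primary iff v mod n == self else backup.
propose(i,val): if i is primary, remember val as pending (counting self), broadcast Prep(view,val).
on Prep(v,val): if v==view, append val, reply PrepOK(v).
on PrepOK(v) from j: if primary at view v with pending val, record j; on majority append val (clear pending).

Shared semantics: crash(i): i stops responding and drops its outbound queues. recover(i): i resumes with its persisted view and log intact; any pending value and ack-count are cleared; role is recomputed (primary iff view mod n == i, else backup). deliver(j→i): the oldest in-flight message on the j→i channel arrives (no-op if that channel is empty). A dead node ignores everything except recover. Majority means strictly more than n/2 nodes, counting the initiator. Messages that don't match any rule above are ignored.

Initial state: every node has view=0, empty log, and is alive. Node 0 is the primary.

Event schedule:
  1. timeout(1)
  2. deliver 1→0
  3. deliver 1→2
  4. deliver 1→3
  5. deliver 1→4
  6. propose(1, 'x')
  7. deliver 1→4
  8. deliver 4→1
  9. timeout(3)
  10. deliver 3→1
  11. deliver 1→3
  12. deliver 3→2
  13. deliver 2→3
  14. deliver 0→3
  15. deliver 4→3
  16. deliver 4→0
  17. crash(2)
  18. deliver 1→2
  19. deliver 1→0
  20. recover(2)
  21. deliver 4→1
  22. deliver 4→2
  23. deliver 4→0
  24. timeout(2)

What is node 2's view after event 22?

[1] timeout(1) → N1(prim v1 [-])
[2] deliver 1→0 → N0(back v1 [-])
[3] deliver 1→2 → N2(back v1 [-])
[4] deliver 1→3 → N3(back v1 [-])
[5] deliver 1→4 → N4(back v1 [-])
[6] propose(1,'x') → ∅
[7] deliver 1→4 → N4(back v1 [x])
[8] deliver 4→1 → ∅
[9] timeout(3) → N3(back v2 [-])
[10] deliver 3→1 → N1(back v2 [-])
[11] deliver 1→3 → ∅
[12] deliver 3→2 → N2(prim v2 [-])
[13] deliver 2→3 → ∅
[14] deliver 0→3 → ∅
[15] deliver 4→3 → ∅
[16] deliver 4→0 → ∅
[17] crash(2) → N2(✗prim v2 [-])
[18] deliver 1→2 → ∅
[19] deliver 1→0 → N0(back v1 [x])
[20] recover(2) → N2(prim v2 [-])
[21] deliver 4→1 → ∅
[22] deliver 4→2 → ∅

2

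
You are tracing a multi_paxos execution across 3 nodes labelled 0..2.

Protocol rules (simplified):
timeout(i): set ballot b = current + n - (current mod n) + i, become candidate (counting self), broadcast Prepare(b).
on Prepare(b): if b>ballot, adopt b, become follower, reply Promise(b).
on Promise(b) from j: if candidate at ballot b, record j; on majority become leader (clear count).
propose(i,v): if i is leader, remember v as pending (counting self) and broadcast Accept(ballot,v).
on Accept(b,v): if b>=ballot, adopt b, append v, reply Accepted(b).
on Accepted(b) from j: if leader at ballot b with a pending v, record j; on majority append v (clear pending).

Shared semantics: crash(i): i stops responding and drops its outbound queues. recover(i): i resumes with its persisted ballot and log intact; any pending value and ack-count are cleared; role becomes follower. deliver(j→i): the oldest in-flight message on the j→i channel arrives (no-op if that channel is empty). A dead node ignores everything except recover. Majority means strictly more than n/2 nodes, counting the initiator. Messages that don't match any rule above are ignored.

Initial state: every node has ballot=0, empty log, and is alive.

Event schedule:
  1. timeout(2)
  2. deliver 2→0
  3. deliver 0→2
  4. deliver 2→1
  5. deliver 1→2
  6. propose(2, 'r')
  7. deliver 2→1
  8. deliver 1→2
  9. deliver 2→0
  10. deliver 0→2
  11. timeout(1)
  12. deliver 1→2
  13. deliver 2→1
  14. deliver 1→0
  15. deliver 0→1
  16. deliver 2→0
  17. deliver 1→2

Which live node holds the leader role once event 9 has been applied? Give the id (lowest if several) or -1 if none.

e1 timeout(2): 2[cand,b=5,-]
e2 deliver 2→0: 0[foll,b=5,-]
e3 deliver 0→2: 2[lead,b=5,-]
e4 deliver 2→1: 1[foll,b=5,-]
e5 deliver 1→2: ·
e6 propose(2,'r'): ·
e7 deliver 2→1: 1[foll,b=5,r]
e8 deliver 1→2: 2[lead,b=5,r]
e9 deliver 2→0: 0[foll,b=5,r]

2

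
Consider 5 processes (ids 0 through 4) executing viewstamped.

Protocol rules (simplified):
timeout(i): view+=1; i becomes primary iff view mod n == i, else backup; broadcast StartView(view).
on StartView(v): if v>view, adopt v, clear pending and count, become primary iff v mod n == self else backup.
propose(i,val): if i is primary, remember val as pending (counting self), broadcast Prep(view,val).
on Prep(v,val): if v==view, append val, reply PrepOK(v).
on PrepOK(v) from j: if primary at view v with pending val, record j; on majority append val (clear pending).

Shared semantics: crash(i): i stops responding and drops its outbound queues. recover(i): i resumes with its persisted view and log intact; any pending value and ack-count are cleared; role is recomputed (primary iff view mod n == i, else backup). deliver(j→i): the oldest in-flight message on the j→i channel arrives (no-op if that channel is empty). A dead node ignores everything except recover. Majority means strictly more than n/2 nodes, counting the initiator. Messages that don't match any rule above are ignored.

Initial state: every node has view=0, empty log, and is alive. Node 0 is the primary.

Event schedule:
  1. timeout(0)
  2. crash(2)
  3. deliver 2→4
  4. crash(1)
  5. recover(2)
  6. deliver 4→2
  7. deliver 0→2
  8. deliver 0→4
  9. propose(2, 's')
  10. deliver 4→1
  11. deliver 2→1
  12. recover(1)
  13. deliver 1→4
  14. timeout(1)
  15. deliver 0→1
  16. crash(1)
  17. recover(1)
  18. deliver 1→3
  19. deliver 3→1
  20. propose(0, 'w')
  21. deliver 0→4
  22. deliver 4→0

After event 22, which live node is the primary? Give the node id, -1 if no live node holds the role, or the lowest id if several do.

1

1. timeout(0):  <0:back v1 ->
2. crash(2):  <2:✗back v0 ->
3. deliver 2→4:  nop
4. crash(1):  <1:✗back v0 ->
5. recover(2):  <2:back v0 ->
6. deliver 4→2:  nop
7. deliver 0→2:  <2:back v1 ->
8. deliver 0→4:  <4:back v1 ->
9. propose(2,'s'):  nop
10. deliver 4→1:  nop
11. deliver 2→1:  nop
12. recover(1):  <1:back v0 ->
13. deliver 1→4:  nop
14. timeout(1):  <1:prim v1 ->
15. deliver 0→1:  nop
16. crash(1):  <1:✗prim v1 ->
17. recover(1):  <1:prim v1 ->
18. deliver 1→3:  nop
19. deliver 3→1:  nop
20. propose(0,'w'):  nop
21. deliver 0→4:  nop
22. deliver 4→0:  nop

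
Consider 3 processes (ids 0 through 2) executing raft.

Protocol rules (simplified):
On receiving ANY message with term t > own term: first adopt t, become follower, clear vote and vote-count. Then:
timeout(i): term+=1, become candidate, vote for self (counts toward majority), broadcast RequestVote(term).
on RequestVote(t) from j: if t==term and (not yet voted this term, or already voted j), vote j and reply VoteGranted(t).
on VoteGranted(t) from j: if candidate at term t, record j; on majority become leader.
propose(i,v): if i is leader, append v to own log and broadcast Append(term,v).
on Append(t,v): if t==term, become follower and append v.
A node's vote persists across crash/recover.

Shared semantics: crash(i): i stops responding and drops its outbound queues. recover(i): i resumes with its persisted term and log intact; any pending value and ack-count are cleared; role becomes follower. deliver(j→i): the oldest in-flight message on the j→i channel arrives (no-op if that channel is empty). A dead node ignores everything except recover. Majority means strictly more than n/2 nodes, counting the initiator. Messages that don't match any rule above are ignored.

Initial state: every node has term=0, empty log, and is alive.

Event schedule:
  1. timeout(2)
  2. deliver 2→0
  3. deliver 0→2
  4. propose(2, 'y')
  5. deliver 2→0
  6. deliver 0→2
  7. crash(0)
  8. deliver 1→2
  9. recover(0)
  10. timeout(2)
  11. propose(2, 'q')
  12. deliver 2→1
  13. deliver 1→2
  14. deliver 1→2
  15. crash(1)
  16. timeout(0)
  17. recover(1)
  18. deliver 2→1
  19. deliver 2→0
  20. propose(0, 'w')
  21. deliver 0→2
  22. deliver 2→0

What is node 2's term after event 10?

2

[1] timeout(2) → N2(cand t1 [-])
[2] deliver 2→0 → N0(foll t1 [-])
[3] deliver 0→2 → N2(lead t1 [-])
[4] propose(2,'y') → N2(lead t1 [y])
[5] deliver 2→0 → N0(foll t1 [y])
[6] deliver 0→2 → ∅
[7] crash(0) → N0(✗foll t1 [y])
[8] deliver 1→2 → ∅
[9] recover(0) → N0(foll t1 [y])
[10] timeout(2) → N2(cand t2 [y])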